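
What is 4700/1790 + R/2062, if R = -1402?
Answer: 359091/184549 ≈ 1.9458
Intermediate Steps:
4700/1790 + R/2062 = 4700/1790 - 1402/2062 = 4700*(1/1790) - 1402*1/2062 = 470/179 - 701/1031 = 359091/184549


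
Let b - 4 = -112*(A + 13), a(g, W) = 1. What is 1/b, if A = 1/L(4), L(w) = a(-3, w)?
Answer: -1/1564 ≈ -0.00063939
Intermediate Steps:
L(w) = 1
A = 1 (A = 1/1 = 1)
b = -1564 (b = 4 - 112*(1 + 13) = 4 - 112*14 = 4 - 1568 = -1564)
1/b = 1/(-1564) = -1/1564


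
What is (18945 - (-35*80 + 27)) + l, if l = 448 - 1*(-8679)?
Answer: 30845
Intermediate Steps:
l = 9127 (l = 448 + 8679 = 9127)
(18945 - (-35*80 + 27)) + l = (18945 - (-35*80 + 27)) + 9127 = (18945 - (-2800 + 27)) + 9127 = (18945 - 1*(-2773)) + 9127 = (18945 + 2773) + 9127 = 21718 + 9127 = 30845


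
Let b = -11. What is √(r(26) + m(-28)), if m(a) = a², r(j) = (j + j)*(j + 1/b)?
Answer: 2*√64471/11 ≈ 46.166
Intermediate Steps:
r(j) = 2*j*(-1/11 + j) (r(j) = (j + j)*(j + 1/(-11)) = (2*j)*(j - 1/11) = (2*j)*(-1/11 + j) = 2*j*(-1/11 + j))
√(r(26) + m(-28)) = √((2/11)*26*(-1 + 11*26) + (-28)²) = √((2/11)*26*(-1 + 286) + 784) = √((2/11)*26*285 + 784) = √(14820/11 + 784) = √(23444/11) = 2*√64471/11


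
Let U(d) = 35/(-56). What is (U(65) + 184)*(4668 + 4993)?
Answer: 14172687/8 ≈ 1.7716e+6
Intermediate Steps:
U(d) = -5/8 (U(d) = 35*(-1/56) = -5/8)
(U(65) + 184)*(4668 + 4993) = (-5/8 + 184)*(4668 + 4993) = (1467/8)*9661 = 14172687/8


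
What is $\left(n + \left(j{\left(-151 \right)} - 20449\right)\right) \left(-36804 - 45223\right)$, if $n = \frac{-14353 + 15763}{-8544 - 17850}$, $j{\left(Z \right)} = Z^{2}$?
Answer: $- \frac{848668813751}{4399} \approx -1.9292 \cdot 10^{8}$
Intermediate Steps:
$n = - \frac{235}{4399}$ ($n = \frac{1410}{-26394} = 1410 \left(- \frac{1}{26394}\right) = - \frac{235}{4399} \approx -0.053421$)
$\left(n + \left(j{\left(-151 \right)} - 20449\right)\right) \left(-36804 - 45223\right) = \left(- \frac{235}{4399} + \left(\left(-151\right)^{2} - 20449\right)\right) \left(-36804 - 45223\right) = \left(- \frac{235}{4399} + \left(22801 - 20449\right)\right) \left(-82027\right) = \left(- \frac{235}{4399} + 2352\right) \left(-82027\right) = \frac{10346213}{4399} \left(-82027\right) = - \frac{848668813751}{4399}$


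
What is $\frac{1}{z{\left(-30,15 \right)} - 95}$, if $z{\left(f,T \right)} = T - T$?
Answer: $- \frac{1}{95} \approx -0.010526$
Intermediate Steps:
$z{\left(f,T \right)} = 0$
$\frac{1}{z{\left(-30,15 \right)} - 95} = \frac{1}{0 - 95} = \frac{1}{-95} = - \frac{1}{95}$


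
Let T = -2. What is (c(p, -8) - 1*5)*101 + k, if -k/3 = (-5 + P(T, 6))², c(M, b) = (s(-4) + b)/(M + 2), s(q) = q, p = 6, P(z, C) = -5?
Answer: -1913/2 ≈ -956.50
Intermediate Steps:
c(M, b) = (-4 + b)/(2 + M) (c(M, b) = (-4 + b)/(M + 2) = (-4 + b)/(2 + M))
k = -300 (k = -3*(-5 - 5)² = -3*(-10)² = -3*100 = -300)
(c(p, -8) - 1*5)*101 + k = ((-4 - 8)/(2 + 6) - 1*5)*101 - 300 = (-12/8 - 5)*101 - 300 = ((⅛)*(-12) - 5)*101 - 300 = (-3/2 - 5)*101 - 300 = -13/2*101 - 300 = -1313/2 - 300 = -1913/2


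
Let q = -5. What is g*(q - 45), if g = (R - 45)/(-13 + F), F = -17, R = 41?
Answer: -20/3 ≈ -6.6667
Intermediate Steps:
g = 2/15 (g = (41 - 45)/(-13 - 17) = -4/(-30) = -4*(-1/30) = 2/15 ≈ 0.13333)
g*(q - 45) = 2*(-5 - 45)/15 = (2/15)*(-50) = -20/3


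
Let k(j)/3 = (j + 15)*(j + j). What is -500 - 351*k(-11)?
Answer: 92164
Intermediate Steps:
k(j) = 6*j*(15 + j) (k(j) = 3*((j + 15)*(j + j)) = 3*((15 + j)*(2*j)) = 3*(2*j*(15 + j)) = 6*j*(15 + j))
-500 - 351*k(-11) = -500 - 2106*(-11)*(15 - 11) = -500 - 2106*(-11)*4 = -500 - 351*(-264) = -500 + 92664 = 92164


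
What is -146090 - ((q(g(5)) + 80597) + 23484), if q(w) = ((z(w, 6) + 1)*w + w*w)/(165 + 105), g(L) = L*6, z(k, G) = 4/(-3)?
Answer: -6754706/27 ≈ -2.5017e+5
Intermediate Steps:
z(k, G) = -4/3 (z(k, G) = 4*(-⅓) = -4/3)
g(L) = 6*L
q(w) = -w/810 + w²/270 (q(w) = ((-4/3 + 1)*w + w*w)/(165 + 105) = (-w/3 + w²)/270 = (w² - w/3)*(1/270) = -w/810 + w²/270)
-146090 - ((q(g(5)) + 80597) + 23484) = -146090 - (((6*5)*(-1 + 3*(6*5))/810 + 80597) + 23484) = -146090 - (((1/810)*30*(-1 + 3*30) + 80597) + 23484) = -146090 - (((1/810)*30*(-1 + 90) + 80597) + 23484) = -146090 - (((1/810)*30*89 + 80597) + 23484) = -146090 - ((89/27 + 80597) + 23484) = -146090 - (2176208/27 + 23484) = -146090 - 1*2810276/27 = -146090 - 2810276/27 = -6754706/27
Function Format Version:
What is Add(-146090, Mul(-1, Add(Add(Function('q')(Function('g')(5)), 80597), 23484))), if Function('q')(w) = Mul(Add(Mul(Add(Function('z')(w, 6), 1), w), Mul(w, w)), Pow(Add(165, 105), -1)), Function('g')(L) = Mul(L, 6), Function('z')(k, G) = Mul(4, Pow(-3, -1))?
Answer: Rational(-6754706, 27) ≈ -2.5017e+5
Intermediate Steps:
Function('z')(k, G) = Rational(-4, 3) (Function('z')(k, G) = Mul(4, Rational(-1, 3)) = Rational(-4, 3))
Function('g')(L) = Mul(6, L)
Function('q')(w) = Add(Mul(Rational(-1, 810), w), Mul(Rational(1, 270), Pow(w, 2))) (Function('q')(w) = Mul(Add(Mul(Add(Rational(-4, 3), 1), w), Mul(w, w)), Pow(Add(165, 105), -1)) = Mul(Add(Mul(Rational(-1, 3), w), Pow(w, 2)), Pow(270, -1)) = Mul(Add(Pow(w, 2), Mul(Rational(-1, 3), w)), Rational(1, 270)) = Add(Mul(Rational(-1, 810), w), Mul(Rational(1, 270), Pow(w, 2))))
Add(-146090, Mul(-1, Add(Add(Function('q')(Function('g')(5)), 80597), 23484))) = Add(-146090, Mul(-1, Add(Add(Mul(Rational(1, 810), Mul(6, 5), Add(-1, Mul(3, Mul(6, 5)))), 80597), 23484))) = Add(-146090, Mul(-1, Add(Add(Mul(Rational(1, 810), 30, Add(-1, Mul(3, 30))), 80597), 23484))) = Add(-146090, Mul(-1, Add(Add(Mul(Rational(1, 810), 30, Add(-1, 90)), 80597), 23484))) = Add(-146090, Mul(-1, Add(Add(Mul(Rational(1, 810), 30, 89), 80597), 23484))) = Add(-146090, Mul(-1, Add(Add(Rational(89, 27), 80597), 23484))) = Add(-146090, Mul(-1, Add(Rational(2176208, 27), 23484))) = Add(-146090, Mul(-1, Rational(2810276, 27))) = Add(-146090, Rational(-2810276, 27)) = Rational(-6754706, 27)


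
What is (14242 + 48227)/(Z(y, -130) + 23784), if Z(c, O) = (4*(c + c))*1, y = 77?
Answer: 62469/24400 ≈ 2.5602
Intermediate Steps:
Z(c, O) = 8*c (Z(c, O) = (4*(2*c))*1 = (8*c)*1 = 8*c)
(14242 + 48227)/(Z(y, -130) + 23784) = (14242 + 48227)/(8*77 + 23784) = 62469/(616 + 23784) = 62469/24400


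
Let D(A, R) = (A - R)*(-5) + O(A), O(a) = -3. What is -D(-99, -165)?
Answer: 333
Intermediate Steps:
D(A, R) = -3 - 5*A + 5*R (D(A, R) = (A - R)*(-5) - 3 = (-5*A + 5*R) - 3 = -3 - 5*A + 5*R)
-D(-99, -165) = -(-3 - 5*(-99) + 5*(-165)) = -(-3 + 495 - 825) = -1*(-333) = 333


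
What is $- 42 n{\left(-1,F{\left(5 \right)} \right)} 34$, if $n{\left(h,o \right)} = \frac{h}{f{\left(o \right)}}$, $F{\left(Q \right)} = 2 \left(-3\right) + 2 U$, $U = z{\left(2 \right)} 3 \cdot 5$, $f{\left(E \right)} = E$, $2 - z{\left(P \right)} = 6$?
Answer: $- \frac{34}{3} \approx -11.333$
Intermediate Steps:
$z{\left(P \right)} = -4$ ($z{\left(P \right)} = 2 - 6 = -4$)
$U = -60$ ($U = \left(-4\right) 3 \cdot 5 = \left(-12\right) 5 = -60$)
$F{\left(Q \right)} = -126$ ($F{\left(Q \right)} = 2 \left(-3\right) + 2 \left(-60\right) = -6 - 120 = -126$)
$n{\left(h,o \right)} = \frac{h}{o}$
$- 42 n{\left(-1,F{\left(5 \right)} \right)} 34 = - 42 \left(- \frac{1}{-126}\right) 34 = - 42 \left(\left(-1\right) \left(- \frac{1}{126}\right)\right) 34 = \left(-42\right) \frac{1}{126} \cdot 34 = \left(- \frac{1}{3}\right) 34 = - \frac{34}{3}$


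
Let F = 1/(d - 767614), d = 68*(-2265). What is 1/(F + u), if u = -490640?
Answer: -921634/452190505761 ≈ -2.0382e-6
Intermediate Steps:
d = -154020
F = -1/921634 (F = 1/(-154020 - 767614) = 1/(-921634) = -1/921634 ≈ -1.0850e-6)
1/(F + u) = 1/(-1/921634 - 490640) = 1/(-452190505761/921634) = -921634/452190505761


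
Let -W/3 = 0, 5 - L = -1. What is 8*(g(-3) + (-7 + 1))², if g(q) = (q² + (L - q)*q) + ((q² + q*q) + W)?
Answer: 288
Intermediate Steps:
L = 6 (L = 5 - 1*(-1) = 5 + 1 = 6)
W = 0 (W = -3*0 = 0)
g(q) = 3*q² + q*(6 - q) (g(q) = (q² + (6 - q)*q) + ((q² + q*q) + 0) = (q² + q*(6 - q)) + ((q² + q²) + 0) = (q² + q*(6 - q)) + (2*q² + 0) = (q² + q*(6 - q)) + 2*q² = 3*q² + q*(6 - q))
8*(g(-3) + (-7 + 1))² = 8*(2*(-3)*(3 - 3) + (-7 + 1))² = 8*(2*(-3)*0 - 6)² = 8*(0 - 6)² = 8*(-6)² = 8*36 = 288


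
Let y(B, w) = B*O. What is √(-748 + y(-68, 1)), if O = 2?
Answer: 2*I*√221 ≈ 29.732*I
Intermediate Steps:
y(B, w) = 2*B (y(B, w) = B*2 = 2*B)
√(-748 + y(-68, 1)) = √(-748 + 2*(-68)) = √(-748 - 136) = √(-884) = 2*I*√221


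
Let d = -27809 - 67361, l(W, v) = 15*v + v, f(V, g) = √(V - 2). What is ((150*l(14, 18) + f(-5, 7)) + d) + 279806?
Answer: 227836 + I*√7 ≈ 2.2784e+5 + 2.6458*I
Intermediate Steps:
f(V, g) = √(-2 + V)
l(W, v) = 16*v
d = -95170
((150*l(14, 18) + f(-5, 7)) + d) + 279806 = ((150*(16*18) + √(-2 - 5)) - 95170) + 279806 = ((150*288 + √(-7)) - 95170) + 279806 = ((43200 + I*√7) - 95170) + 279806 = (-51970 + I*√7) + 279806 = 227836 + I*√7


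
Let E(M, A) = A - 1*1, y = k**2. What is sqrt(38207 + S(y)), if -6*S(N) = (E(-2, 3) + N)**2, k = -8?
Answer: sqrt(37481) ≈ 193.60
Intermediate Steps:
y = 64 (y = (-8)**2 = 64)
E(M, A) = -1 + A (E(M, A) = A - 1 = -1 + A)
S(N) = -(2 + N)**2/6 (S(N) = -((-1 + 3) + N)**2/6 = -(2 + N)**2/6)
sqrt(38207 + S(y)) = sqrt(38207 - (2 + 64)**2/6) = sqrt(38207 - 1/6*66**2) = sqrt(38207 - 1/6*4356) = sqrt(38207 - 726) = sqrt(37481)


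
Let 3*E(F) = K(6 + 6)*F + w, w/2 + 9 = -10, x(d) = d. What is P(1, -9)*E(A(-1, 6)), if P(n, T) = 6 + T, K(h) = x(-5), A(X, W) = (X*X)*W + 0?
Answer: 68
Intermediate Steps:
A(X, W) = W*X² (A(X, W) = X²*W + 0 = W*X² + 0 = W*X²)
w = -38 (w = -18 + 2*(-10) = -18 - 20 = -38)
K(h) = -5
E(F) = -38/3 - 5*F/3 (E(F) = (-5*F - 38)/3 = (-38 - 5*F)/3 = -38/3 - 5*F/3)
P(1, -9)*E(A(-1, 6)) = (6 - 9)*(-38/3 - 10*(-1)²) = -3*(-38/3 - 10) = -3*(-68/3) = 68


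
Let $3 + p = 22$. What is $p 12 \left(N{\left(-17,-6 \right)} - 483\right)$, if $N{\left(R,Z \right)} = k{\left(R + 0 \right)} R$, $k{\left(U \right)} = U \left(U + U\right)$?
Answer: $-2350452$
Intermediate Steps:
$p = 19$ ($p = -3 + 22 = 19$)
$k{\left(U \right)} = 2 U^{2}$ ($k{\left(U \right)} = U 2 U = 2 U^{2}$)
$N{\left(R,Z \right)} = 2 R^{3}$ ($N{\left(R,Z \right)} = 2 \left(R + 0\right)^{2} R = 2 R^{2} R = 2 R^{3}$)
$p 12 \left(N{\left(-17,-6 \right)} - 483\right) = 19 \cdot 12 \left(2 \left(-17\right)^{3} - 483\right) = 228 \left(2 \left(-4913\right) - 483\right) = 228 \left(-9826 - 483\right) = 228 \left(-10309\right) = -2350452$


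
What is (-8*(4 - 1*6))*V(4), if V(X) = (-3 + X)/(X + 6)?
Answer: 8/5 ≈ 1.6000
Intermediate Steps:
V(X) = (-3 + X)/(6 + X)
(-8*(4 - 1*6))*V(4) = (-8*(4 - 1*6))*((-3 + 4)/(6 + 4)) = (-8*(4 - 6))*(1/10) = (-8*(-2))*((1/10)*1) = 16*(1/10) = 8/5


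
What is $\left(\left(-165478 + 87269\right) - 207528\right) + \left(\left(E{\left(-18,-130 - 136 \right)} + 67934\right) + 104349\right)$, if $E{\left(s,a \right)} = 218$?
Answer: $-113236$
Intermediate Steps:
$\left(\left(-165478 + 87269\right) - 207528\right) + \left(\left(E{\left(-18,-130 - 136 \right)} + 67934\right) + 104349\right) = \left(\left(-165478 + 87269\right) - 207528\right) + \left(\left(218 + 67934\right) + 104349\right) = \left(-78209 - 207528\right) + \left(68152 + 104349\right) = -285737 + 172501 = -113236$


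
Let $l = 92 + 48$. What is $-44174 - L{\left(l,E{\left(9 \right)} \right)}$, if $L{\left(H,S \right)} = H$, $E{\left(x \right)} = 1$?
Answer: $-44314$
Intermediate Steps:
$l = 140$
$-44174 - L{\left(l,E{\left(9 \right)} \right)} = -44174 - 140 = -44314$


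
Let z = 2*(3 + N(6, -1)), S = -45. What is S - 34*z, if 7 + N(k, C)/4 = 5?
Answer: 295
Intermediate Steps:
N(k, C) = -8 (N(k, C) = -28 + 4*5 = -28 + 20 = -8)
z = -10 (z = 2*(3 - 8) = 2*(-5) = -10)
S - 34*z = -45 - 34*(-10) = -45 + 340 = 295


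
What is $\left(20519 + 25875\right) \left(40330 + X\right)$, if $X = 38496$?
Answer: $3657053444$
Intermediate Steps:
$\left(20519 + 25875\right) \left(40330 + X\right) = \left(20519 + 25875\right) \left(40330 + 38496\right) = 46394 \cdot 78826 = 3657053444$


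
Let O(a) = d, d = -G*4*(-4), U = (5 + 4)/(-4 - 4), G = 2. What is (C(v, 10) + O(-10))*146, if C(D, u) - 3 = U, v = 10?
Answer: 19783/4 ≈ 4945.8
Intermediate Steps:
U = -9/8 (U = 9/(-8) = 9*(-⅛) = -9/8 ≈ -1.1250)
C(D, u) = 15/8 (C(D, u) = 3 - 9/8 = 15/8)
d = 32 (d = -2*4*(-4) = -8*(-4) = -1*(-32) = 32)
O(a) = 32
(C(v, 10) + O(-10))*146 = (15/8 + 32)*146 = (271/8)*146 = 19783/4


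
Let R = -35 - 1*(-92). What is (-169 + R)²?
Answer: 12544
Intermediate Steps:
R = 57 (R = -35 + 92 = 57)
(-169 + R)² = (-169 + 57)² = (-112)² = 12544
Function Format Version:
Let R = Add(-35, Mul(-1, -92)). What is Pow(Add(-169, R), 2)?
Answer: 12544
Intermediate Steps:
R = 57 (R = Add(-35, 92) = 57)
Pow(Add(-169, R), 2) = Pow(Add(-169, 57), 2) = Pow(-112, 2) = 12544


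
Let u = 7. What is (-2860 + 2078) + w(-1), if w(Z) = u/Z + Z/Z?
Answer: -788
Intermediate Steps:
w(Z) = 1 + 7/Z (w(Z) = 7/Z + Z/Z = 7/Z + 1 = 1 + 7/Z)
(-2860 + 2078) + w(-1) = (-2860 + 2078) + (7 - 1)/(-1) = -782 - 1*6 = -782 - 6 = -788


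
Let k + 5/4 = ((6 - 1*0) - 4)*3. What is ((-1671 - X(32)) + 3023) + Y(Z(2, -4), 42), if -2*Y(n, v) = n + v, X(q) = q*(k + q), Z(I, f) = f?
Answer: 157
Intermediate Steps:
k = 19/4 (k = -5/4 + ((6 - 1*0) - 4)*3 = -5/4 + ((6 + 0) - 4)*3 = -5/4 + (6 - 4)*3 = -5/4 + 2*3 = -5/4 + 6 = 19/4 ≈ 4.7500)
X(q) = q*(19/4 + q)
Y(n, v) = -n/2 - v/2 (Y(n, v) = -(n + v)/2 = -n/2 - v/2)
((-1671 - X(32)) + 3023) + Y(Z(2, -4), 42) = ((-1671 - 32*(19 + 4*32)/4) + 3023) + (-½*(-4) - ½*42) = ((-1671 - 32*(19 + 128)/4) + 3023) + (2 - 21) = ((-1671 - 32*147/4) + 3023) - 19 = ((-1671 - 1*1176) + 3023) - 19 = ((-1671 - 1176) + 3023) - 19 = (-2847 + 3023) - 19 = 176 - 19 = 157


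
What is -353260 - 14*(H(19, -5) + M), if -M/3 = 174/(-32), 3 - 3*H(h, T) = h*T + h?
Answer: -8492569/24 ≈ -3.5386e+5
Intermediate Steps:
H(h, T) = 1 - h/3 - T*h/3 (H(h, T) = 1 - (h*T + h)/3 = 1 - (T*h + h)/3 = 1 - (h + T*h)/3 = 1 + (-h/3 - T*h/3) = 1 - h/3 - T*h/3)
M = 261/16 (M = -522/(-32) = -522*(-1)/32 = -3*(-87/16) = 261/16 ≈ 16.313)
-353260 - 14*(H(19, -5) + M) = -353260 - 14*((1 - 1/3*19 - 1/3*(-5)*19) + 261/16) = -353260 - 14*((1 - 19/3 + 95/3) + 261/16) = -353260 - 14*(79/3 + 261/16) = -353260 - 14*2047/48 = -353260 - 1*14329/24 = -353260 - 14329/24 = -8492569/24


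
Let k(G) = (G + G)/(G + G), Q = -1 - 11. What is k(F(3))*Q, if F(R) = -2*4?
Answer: -12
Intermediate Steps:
Q = -12
F(R) = -8
k(G) = 1 (k(G) = (2*G)/((2*G)) = (2*G)*(1/(2*G)) = 1)
k(F(3))*Q = 1*(-12) = -12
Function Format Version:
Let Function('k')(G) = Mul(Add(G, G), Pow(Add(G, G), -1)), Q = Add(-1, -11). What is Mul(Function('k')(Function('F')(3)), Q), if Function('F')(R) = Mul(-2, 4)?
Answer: -12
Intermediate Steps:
Q = -12
Function('F')(R) = -8
Function('k')(G) = 1 (Function('k')(G) = Mul(Mul(2, G), Pow(Mul(2, G), -1)) = Mul(Mul(2, G), Mul(Rational(1, 2), Pow(G, -1))) = 1)
Mul(Function('k')(Function('F')(3)), Q) = Mul(1, -12) = -12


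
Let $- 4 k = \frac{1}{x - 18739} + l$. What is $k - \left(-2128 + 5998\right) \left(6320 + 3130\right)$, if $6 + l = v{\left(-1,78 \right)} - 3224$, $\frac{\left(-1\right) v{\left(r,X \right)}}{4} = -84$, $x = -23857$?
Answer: $- \frac{6231075183175}{170384} \approx -3.6571 \cdot 10^{7}$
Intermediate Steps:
$v{\left(r,X \right)} = 336$ ($v{\left(r,X \right)} = \left(-4\right) \left(-84\right) = 336$)
$l = -2894$ ($l = -6 + \left(336 - 3224\right) = -6 - 2888 = -2894$)
$k = \frac{123272825}{170384}$ ($k = - \frac{\frac{1}{-23857 - 18739} - 2894}{4} = - \frac{\frac{1}{-42596} - 2894}{4} = - \frac{- \frac{1}{42596} - 2894}{4} = \left(- \frac{1}{4}\right) \left(- \frac{123272825}{42596}\right) = \frac{123272825}{170384} \approx 723.5$)
$k - \left(-2128 + 5998\right) \left(6320 + 3130\right) = \frac{123272825}{170384} - \left(-2128 + 5998\right) \left(6320 + 3130\right) = \frac{123272825}{170384} - 3870 \cdot 9450 = \frac{123272825}{170384} - 36571500 = - \frac{6231075183175}{170384}$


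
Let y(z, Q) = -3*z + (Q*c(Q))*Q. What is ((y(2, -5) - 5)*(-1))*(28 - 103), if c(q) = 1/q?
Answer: -1200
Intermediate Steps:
y(z, Q) = Q - 3*z (y(z, Q) = -3*z + (Q/Q)*Q = -3*z + 1*Q = -3*z + Q = Q - 3*z)
((y(2, -5) - 5)*(-1))*(28 - 103) = (((-5 - 3*2) - 5)*(-1))*(28 - 103) = (((-5 - 6) - 5)*(-1))*(-75) = ((-11 - 5)*(-1))*(-75) = -16*(-1)*(-75) = 16*(-75) = -1200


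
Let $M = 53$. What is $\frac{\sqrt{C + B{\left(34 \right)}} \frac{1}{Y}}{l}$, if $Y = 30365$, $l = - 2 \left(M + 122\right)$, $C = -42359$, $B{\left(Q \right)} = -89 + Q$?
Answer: $- \frac{i \sqrt{42414}}{10627750} \approx - 1.9378 \cdot 10^{-5} i$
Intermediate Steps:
$l = -350$ ($l = - 2 \left(53 + 122\right) = \left(-2\right) 175 = -350$)
$\frac{\sqrt{C + B{\left(34 \right)}} \frac{1}{Y}}{l} = \frac{\sqrt{-42359 + \left(-89 + 34\right)} \frac{1}{30365}}{-350} = \sqrt{-42359 - 55} \cdot \frac{1}{30365} \left(- \frac{1}{350}\right) = \sqrt{-42414} \cdot \frac{1}{30365} \left(- \frac{1}{350}\right) = i \sqrt{42414} \cdot \frac{1}{30365} \left(- \frac{1}{350}\right) = \frac{i \sqrt{42414}}{30365} \left(- \frac{1}{350}\right) = - \frac{i \sqrt{42414}}{10627750}$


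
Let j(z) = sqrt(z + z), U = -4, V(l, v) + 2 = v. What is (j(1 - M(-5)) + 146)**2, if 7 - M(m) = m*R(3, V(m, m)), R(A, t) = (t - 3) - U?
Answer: 21364 + 1168*sqrt(3) ≈ 23387.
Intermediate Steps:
V(l, v) = -2 + v
R(A, t) = 1 + t (R(A, t) = (t - 3) - 1*(-4) = (-3 + t) + 4 = 1 + t)
M(m) = 7 - m*(-1 + m) (M(m) = 7 - m*(1 + (-2 + m)) = 7 - m*(-1 + m))
j(z) = sqrt(2)*sqrt(z) (j(z) = sqrt(2*z) = sqrt(2)*sqrt(z))
(j(1 - M(-5)) + 146)**2 = (sqrt(2)*sqrt(1 - (7 - 1*(-5)*(-1 - 5))) + 146)**2 = (sqrt(2)*sqrt(1 - (7 - 1*(-5)*(-6))) + 146)**2 = (sqrt(2)*sqrt(1 - (7 - 30)) + 146)**2 = (sqrt(2)*sqrt(1 - 1*(-23)) + 146)**2 = (sqrt(2)*sqrt(1 + 23) + 146)**2 = (sqrt(2)*sqrt(24) + 146)**2 = (sqrt(2)*(2*sqrt(6)) + 146)**2 = (4*sqrt(3) + 146)**2 = (146 + 4*sqrt(3))**2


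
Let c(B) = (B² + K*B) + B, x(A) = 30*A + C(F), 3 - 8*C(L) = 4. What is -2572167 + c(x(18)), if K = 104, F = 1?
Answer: -142336967/64 ≈ -2.2240e+6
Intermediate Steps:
C(L) = -⅛ (C(L) = 3/8 - ⅛*4 = 3/8 - ½ = -⅛)
x(A) = -⅛ + 30*A (x(A) = 30*A - ⅛ = -⅛ + 30*A)
c(B) = B² + 105*B (c(B) = (B² + 104*B) + B = B² + 105*B)
-2572167 + c(x(18)) = -2572167 + (-⅛ + 30*18)*(105 + (-⅛ + 30*18)) = -2572167 + (-⅛ + 540)*(105 + (-⅛ + 540)) = -2572167 + 4319*(105 + 4319/8)/8 = -2572167 + (4319/8)*(5159/8) = -2572167 + 22281721/64 = -142336967/64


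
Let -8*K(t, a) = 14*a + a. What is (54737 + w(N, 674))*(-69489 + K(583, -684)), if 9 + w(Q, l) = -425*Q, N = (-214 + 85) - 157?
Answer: -12023305407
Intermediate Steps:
N = -286 (N = -129 - 157 = -286)
w(Q, l) = -9 - 425*Q
K(t, a) = -15*a/8 (K(t, a) = -(14*a + a)/8 = -15*a/8)
(54737 + w(N, 674))*(-69489 + K(583, -684)) = (54737 + (-9 - 425*(-286)))*(-69489 - 15/8*(-684)) = (54737 + (-9 + 121550))*(-69489 + 2565/2) = (54737 + 121541)*(-136413/2) = 176278*(-136413/2) = -12023305407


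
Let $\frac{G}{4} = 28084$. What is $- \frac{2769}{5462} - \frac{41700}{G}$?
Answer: $- \frac{67352973}{76697404} \approx -0.87817$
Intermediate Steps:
$G = 112336$ ($G = 4 \cdot 28084 = 112336$)
$- \frac{2769}{5462} - \frac{41700}{G} = - \frac{2769}{5462} - \frac{41700}{112336} = \left(-2769\right) \frac{1}{5462} - \frac{10425}{28084} = - \frac{2769}{5462} - \frac{10425}{28084} = - \frac{67352973}{76697404}$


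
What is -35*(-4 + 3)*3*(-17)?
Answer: -1785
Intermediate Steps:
-35*(-4 + 3)*3*(-17) = -(-35)*3*(-17) = -35*(-3)*(-17) = 105*(-17) = -1785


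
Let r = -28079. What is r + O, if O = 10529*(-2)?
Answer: -49137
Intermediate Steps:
O = -21058
r + O = -28079 - 21058 = -49137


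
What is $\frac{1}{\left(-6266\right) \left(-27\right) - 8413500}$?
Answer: $- \frac{1}{8244318} \approx -1.213 \cdot 10^{-7}$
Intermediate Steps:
$\frac{1}{\left(-6266\right) \left(-27\right) - 8413500} = \frac{1}{169182 - 8413500} = \frac{1}{-8244318} = - \frac{1}{8244318}$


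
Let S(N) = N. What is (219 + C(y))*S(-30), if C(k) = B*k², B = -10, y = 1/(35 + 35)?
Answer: -321927/49 ≈ -6569.9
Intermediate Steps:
y = 1/70 ≈ 0.014286
C(k) = -10*k²
(219 + C(y))*S(-30) = (219 - 10*(1/70)²)*(-30) = (219 - 10*1/4900)*(-30) = (219 - 1/490)*(-30) = (107309/490)*(-30) = -321927/49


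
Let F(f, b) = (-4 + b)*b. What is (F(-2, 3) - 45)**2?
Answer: 2304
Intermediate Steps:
F(f, b) = b*(-4 + b)
(F(-2, 3) - 45)**2 = (3*(-4 + 3) - 45)**2 = (3*(-1) - 45)**2 = (-3 - 45)**2 = (-48)**2 = 2304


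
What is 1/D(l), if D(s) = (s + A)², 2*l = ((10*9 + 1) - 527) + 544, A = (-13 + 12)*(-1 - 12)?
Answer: 1/4489 ≈ 0.00022277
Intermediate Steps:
A = 13 (A = -1*(-13) = 13)
l = 54 (l = (((10*9 + 1) - 527) + 544)/2 = (((90 + 1) - 527) + 544)/2 = ((91 - 527) + 544)/2 = (-436 + 544)/2 = (½)*108 = 54)
D(s) = (13 + s)² (D(s) = (s + 13)² = (13 + s)²)
1/D(l) = 1/((13 + 54)²) = 1/(67²) = 1/4489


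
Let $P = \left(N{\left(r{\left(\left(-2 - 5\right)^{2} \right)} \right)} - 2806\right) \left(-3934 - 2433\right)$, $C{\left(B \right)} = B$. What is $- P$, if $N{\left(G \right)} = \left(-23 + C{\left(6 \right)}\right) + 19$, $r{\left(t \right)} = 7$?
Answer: $-17853068$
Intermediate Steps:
$N{\left(G \right)} = 2$ ($N{\left(G \right)} = \left(-23 + 6\right) + 19 = -17 + 19 = 2$)
$P = 17853068$ ($P = \left(2 - 2806\right) \left(-3934 - 2433\right) = \left(-2804\right) \left(-6367\right) = 17853068$)
$- P = \left(-1\right) 17853068 = -17853068$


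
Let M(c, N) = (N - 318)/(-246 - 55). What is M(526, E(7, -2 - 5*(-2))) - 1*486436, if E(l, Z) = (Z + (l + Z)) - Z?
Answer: -146416933/301 ≈ -4.8644e+5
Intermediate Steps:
E(l, Z) = Z + l (E(l, Z) = (Z + (Z + l)) - Z = (l + 2*Z) - Z = Z + l)
M(c, N) = 318/301 - N/301 (M(c, N) = (-318 + N)/(-301) = (-318 + N)*(-1/301) = 318/301 - N/301)
M(526, E(7, -2 - 5*(-2))) - 1*486436 = (318/301 - ((-2 - 5*(-2)) + 7)/301) - 1*486436 = (318/301 - ((-2 + 10) + 7)/301) - 486436 = (318/301 - (8 + 7)/301) - 486436 = (318/301 - 1/301*15) - 486436 = (318/301 - 15/301) - 486436 = 303/301 - 486436 = -146416933/301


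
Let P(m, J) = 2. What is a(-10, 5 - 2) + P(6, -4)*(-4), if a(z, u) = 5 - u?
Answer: -6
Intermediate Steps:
a(-10, 5 - 2) + P(6, -4)*(-4) = (5 - (5 - 2)) + 2*(-4) = (5 - 1*3) - 8 = (5 - 3) - 8 = 2 - 8 = -6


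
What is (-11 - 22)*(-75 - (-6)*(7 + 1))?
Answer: 891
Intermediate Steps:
(-11 - 22)*(-75 - (-6)*(7 + 1)) = -33*(-75 - (-6)*8) = -33*(-75 - 1*(-48)) = -33*(-75 + 48) = -33*(-27) = 891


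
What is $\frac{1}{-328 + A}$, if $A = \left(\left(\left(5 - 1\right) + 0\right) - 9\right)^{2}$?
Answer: $- \frac{1}{303} \approx -0.0033003$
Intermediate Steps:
$A = 25$ ($A = \left(\left(4 + 0\right) - 9\right)^{2} = \left(4 - 9\right)^{2} = \left(-5\right)^{2} = 25$)
$\frac{1}{-328 + A} = \frac{1}{-328 + 25} = \frac{1}{-303} = - \frac{1}{303}$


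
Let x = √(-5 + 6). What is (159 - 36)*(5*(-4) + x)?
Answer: -2337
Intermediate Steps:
x = 1 (x = √1 = 1)
(159 - 36)*(5*(-4) + x) = (159 - 36)*(5*(-4) + 1) = 123*(-20 + 1) = 123*(-19) = -2337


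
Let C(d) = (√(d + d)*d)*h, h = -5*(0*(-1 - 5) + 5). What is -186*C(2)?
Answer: 18600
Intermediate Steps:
h = -25 (h = -5*(0*(-6) + 5) = -5*(0 + 5) = -5*5 = -25)
C(d) = -25*√2*d^(3/2) (C(d) = (√(d + d)*d)*(-25) = (√(2*d)*d)*(-25) = ((√2*√d)*d)*(-25) = (√2*d^(3/2))*(-25) = -25*√2*d^(3/2))
-186*C(2) = -(-4650)*√2*2^(3/2) = -(-4650)*√2*2*√2 = -186*(-100) = 18600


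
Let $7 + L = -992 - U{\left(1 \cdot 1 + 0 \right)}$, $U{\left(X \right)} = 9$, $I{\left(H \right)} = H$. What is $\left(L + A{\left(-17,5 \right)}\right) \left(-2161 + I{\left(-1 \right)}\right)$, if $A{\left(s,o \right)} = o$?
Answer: $2168486$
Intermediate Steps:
$L = -1008$ ($L = -7 - 1001 = -1008$)
$\left(L + A{\left(-17,5 \right)}\right) \left(-2161 + I{\left(-1 \right)}\right) = \left(-1008 + 5\right) \left(-2161 - 1\right) = \left(-1003\right) \left(-2162\right) = 2168486$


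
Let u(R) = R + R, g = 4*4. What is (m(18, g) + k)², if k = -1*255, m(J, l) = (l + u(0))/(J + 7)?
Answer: 40436881/625 ≈ 64699.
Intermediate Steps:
g = 16
u(R) = 2*R
m(J, l) = l/(7 + J) (m(J, l) = (l + 2*0)/(J + 7) = (l + 0)/(7 + J) = l/(7 + J))
k = -255
(m(18, g) + k)² = (16/(7 + 18) - 255)² = (16/25 - 255)² = (-6359/25)² = 40436881/625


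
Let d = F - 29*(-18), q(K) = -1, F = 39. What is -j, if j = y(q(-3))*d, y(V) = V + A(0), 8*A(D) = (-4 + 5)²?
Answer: 3927/8 ≈ 490.88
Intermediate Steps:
A(D) = ⅛ (A(D) = (-4 + 5)²/8 = (⅛)*1² = (⅛)*1 = ⅛)
y(V) = ⅛ + V (y(V) = V + ⅛ = ⅛ + V)
d = 561 (d = 39 - 29*(-18) = 39 + 522 = 561)
j = -3927/8 (j = (⅛ - 1)*561 = -7/8*561 = -3927/8 ≈ -490.88)
-j = -1*(-3927/8) = 3927/8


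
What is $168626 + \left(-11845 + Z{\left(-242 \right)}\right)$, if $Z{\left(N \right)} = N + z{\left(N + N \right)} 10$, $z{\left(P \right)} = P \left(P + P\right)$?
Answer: $4841659$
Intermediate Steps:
$z{\left(P \right)} = 2 P^{2}$ ($z{\left(P \right)} = P 2 P = 2 P^{2}$)
$Z{\left(N \right)} = N + 80 N^{2}$ ($Z{\left(N \right)} = N + 2 \left(N + N\right)^{2} \cdot 10 = N + 2 \left(2 N\right)^{2} \cdot 10 = N + 2 \cdot 4 N^{2} \cdot 10 = N + 8 N^{2} \cdot 10 = N + 80 N^{2}$)
$168626 + \left(-11845 + Z{\left(-242 \right)}\right) = 168626 - \left(11845 + 242 \left(1 + 80 \left(-242\right)\right)\right) = 168626 - \left(11845 + 242 \left(1 - 19360\right)\right) = 168626 - -4673033 = 168626 + \left(-11845 + 4684878\right) = 168626 + 4673033 = 4841659$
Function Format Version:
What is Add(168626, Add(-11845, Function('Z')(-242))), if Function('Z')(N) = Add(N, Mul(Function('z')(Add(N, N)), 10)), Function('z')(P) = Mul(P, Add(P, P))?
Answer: 4841659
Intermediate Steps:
Function('z')(P) = Mul(2, Pow(P, 2)) (Function('z')(P) = Mul(P, Mul(2, P)) = Mul(2, Pow(P, 2)))
Function('Z')(N) = Add(N, Mul(80, Pow(N, 2))) (Function('Z')(N) = Add(N, Mul(Mul(2, Pow(Add(N, N), 2)), 10)) = Add(N, Mul(Mul(2, Pow(Mul(2, N), 2)), 10)) = Add(N, Mul(Mul(2, Mul(4, Pow(N, 2))), 10)) = Add(N, Mul(Mul(8, Pow(N, 2)), 10)) = Add(N, Mul(80, Pow(N, 2))))
Add(168626, Add(-11845, Function('Z')(-242))) = Add(168626, Add(-11845, Mul(-242, Add(1, Mul(80, -242))))) = Add(168626, Add(-11845, Mul(-242, Add(1, -19360)))) = Add(168626, Add(-11845, Mul(-242, -19359))) = Add(168626, Add(-11845, 4684878)) = Add(168626, 4673033) = 4841659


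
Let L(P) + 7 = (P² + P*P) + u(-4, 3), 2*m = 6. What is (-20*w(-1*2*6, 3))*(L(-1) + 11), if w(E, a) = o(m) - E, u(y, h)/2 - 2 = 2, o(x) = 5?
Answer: -4760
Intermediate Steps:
m = 3 (m = (½)*6 = 3)
u(y, h) = 8 (u(y, h) = 4 + 2*2 = 4 + 4 = 8)
w(E, a) = 5 - E
L(P) = 1 + 2*P² (L(P) = -7 + ((P² + P*P) + 8) = -7 + ((P² + P²) + 8) = -7 + (2*P² + 8) = -7 + (8 + 2*P²) = 1 + 2*P²)
(-20*w(-1*2*6, 3))*(L(-1) + 11) = (-20*(5 - (-1*2)*6))*((1 + 2*(-1)²) + 11) = (-20*(5 - (-2)*6))*((1 + 2*1) + 11) = (-20*(5 - 1*(-12)))*((1 + 2) + 11) = (-20*(5 + 12))*(3 + 11) = -20*17*14 = -340*14 = -4760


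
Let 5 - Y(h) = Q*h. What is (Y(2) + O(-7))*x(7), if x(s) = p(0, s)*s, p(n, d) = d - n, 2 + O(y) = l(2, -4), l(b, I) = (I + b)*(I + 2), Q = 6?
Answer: -245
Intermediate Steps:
Y(h) = 5 - 6*h
l(b, I) = (2 + I)*(I + b) (l(b, I) = (I + b)*(2 + I) = (2 + I)*(I + b))
O(y) = 2 (O(y) = -2 + ((-4)**2 + 2*(-4) + 2*2 - 4*2) = -2 + (16 - 8 + 4 - 8) = -2 + 4 = 2)
x(s) = s**2 (x(s) = (s - 1*0)*s = (s + 0)*s = s*s = s**2)
(Y(2) + O(-7))*x(7) = ((5 - 6*2) + 2)*7**2 = ((5 - 12) + 2)*49 = (-7 + 2)*49 = -5*49 = -245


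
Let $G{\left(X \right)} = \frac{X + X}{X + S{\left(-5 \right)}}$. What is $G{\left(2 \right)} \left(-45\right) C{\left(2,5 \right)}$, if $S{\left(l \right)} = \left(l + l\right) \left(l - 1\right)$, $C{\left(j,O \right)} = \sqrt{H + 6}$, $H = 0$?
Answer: $- \frac{90 \sqrt{6}}{31} \approx -7.1114$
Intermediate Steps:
$C{\left(j,O \right)} = \sqrt{6}$ ($C{\left(j,O \right)} = \sqrt{0 + 6} = \sqrt{6}$)
$S{\left(l \right)} = 2 l \left(-1 + l\right)$
$G{\left(X \right)} = \frac{2 X}{60 + X}$ ($G{\left(X \right)} = \frac{X + X}{X + 2 \left(-5\right) \left(-1 - 5\right)} = \frac{2 X}{X + 2 \left(-5\right) \left(-6\right)} = \frac{2 X}{X + 60} = \frac{2 X}{60 + X}$)
$G{\left(2 \right)} \left(-45\right) C{\left(2,5 \right)} = 2 \cdot 2 \frac{1}{60 + 2} \left(-45\right) \sqrt{6} = 2 \cdot 2 \cdot \frac{1}{62} \left(-45\right) \sqrt{6} = \frac{2}{31} \left(-45\right) \sqrt{6} = - \frac{90 \sqrt{6}}{31}$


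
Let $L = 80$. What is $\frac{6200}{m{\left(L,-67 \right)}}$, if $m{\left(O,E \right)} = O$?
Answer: $\frac{155}{2} \approx 77.5$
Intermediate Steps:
$\frac{6200}{m{\left(L,-67 \right)}} = \frac{6200}{80} = 6200 \cdot \frac{1}{80} = \frac{155}{2}$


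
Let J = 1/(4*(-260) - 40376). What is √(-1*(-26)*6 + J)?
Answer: 7*√1365226670/20708 ≈ 12.490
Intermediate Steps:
J = -1/41416 (J = 1/(-1040 - 40376) = 1/(-41416) = -1/41416 ≈ -2.4145e-5)
√(-1*(-26)*6 + J) = √(-1*(-26)*6 - 1/41416) = √(26*6 - 1/41416) = √(156 - 1/41416) = √(6460895/41416) = 7*√1365226670/20708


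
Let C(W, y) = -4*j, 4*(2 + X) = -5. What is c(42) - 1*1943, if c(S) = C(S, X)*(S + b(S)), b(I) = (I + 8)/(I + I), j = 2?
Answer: -47959/21 ≈ -2283.8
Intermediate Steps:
X = -13/4 (X = -2 + (¼)*(-5) = -2 - 5/4 = -13/4 ≈ -3.2500)
C(W, y) = -8 (C(W, y) = -4*2 = -8)
b(I) = (8 + I)/(2*I) (b(I) = (8 + I)/((2*I)) = (8 + I)*(1/(2*I)) = (8 + I)/(2*I))
c(S) = -8*S - 4*(8 + S)/S (c(S) = -8*(S + (8 + S)/(2*S)) = -8*S - 4*(8 + S)/S)
c(42) - 1*1943 = (-4 - 32/42 - 8*42) - 1*1943 = (-4 - 32*1/42 - 336) - 1943 = (-4 - 16/21 - 336) - 1943 = -7156/21 - 1943 = -47959/21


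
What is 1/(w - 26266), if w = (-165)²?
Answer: 1/959 ≈ 0.0010428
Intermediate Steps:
w = 27225
1/(w - 26266) = 1/(27225 - 26266) = 1/959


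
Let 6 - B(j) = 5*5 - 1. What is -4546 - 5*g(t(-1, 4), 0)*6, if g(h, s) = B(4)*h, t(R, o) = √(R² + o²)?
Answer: -4546 + 540*√17 ≈ -2319.5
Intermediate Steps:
B(j) = -18 (B(j) = 6 - (5*5 - 1) = 6 - (25 - 1) = 6 - 1*24 = 6 - 24 = -18)
g(h, s) = -18*h
-4546 - 5*g(t(-1, 4), 0)*6 = -4546 - (-90)*√((-1)² + 4²)*6 = -4546 - (-90)*√(1 + 16)*6 = -4546 - (-90)*√17*6 = -4546 + (90*√17)*6 = -4546 + 540*√17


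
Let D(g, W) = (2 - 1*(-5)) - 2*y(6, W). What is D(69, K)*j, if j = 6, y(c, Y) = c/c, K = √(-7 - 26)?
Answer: 30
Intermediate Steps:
K = I*√33 (K = √(-33) = I*√33 ≈ 5.7446*I)
y(c, Y) = 1
D(g, W) = 5 (D(g, W) = (2 - 1*(-5)) - 2*1 = (2 + 5) - 2 = 7 - 2 = 5)
D(69, K)*j = 5*6 = 30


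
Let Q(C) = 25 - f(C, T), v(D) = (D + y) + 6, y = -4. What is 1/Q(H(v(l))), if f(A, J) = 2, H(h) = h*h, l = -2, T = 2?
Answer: 1/23 ≈ 0.043478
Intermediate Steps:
v(D) = 2 + D (v(D) = (D - 4) + 6 = (-4 + D) + 6 = 2 + D)
H(h) = h²
Q(C) = 23 (Q(C) = 25 - 1*2 = 25 - 2 = 23)
1/Q(H(v(l))) = 1/23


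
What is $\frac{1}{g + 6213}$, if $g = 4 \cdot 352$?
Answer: $\frac{1}{7621} \approx 0.00013122$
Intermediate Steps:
$g = 1408$
$\frac{1}{g + 6213} = \frac{1}{1408 + 6213} = \frac{1}{7621}$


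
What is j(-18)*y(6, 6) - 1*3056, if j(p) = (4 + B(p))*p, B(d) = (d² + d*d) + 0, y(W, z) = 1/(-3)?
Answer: 856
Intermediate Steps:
y(W, z) = -⅓
B(d) = 2*d² (B(d) = (d² + d²) + 0 = 2*d² + 0 = 2*d²)
j(p) = p*(4 + 2*p²) (j(p) = (4 + 2*p²)*p = p*(4 + 2*p²))
j(-18)*y(6, 6) - 1*3056 = (2*(-18)*(2 + (-18)²))*(-⅓) - 1*3056 = (2*(-18)*(2 + 324))*(-⅓) - 3056 = (2*(-18)*326)*(-⅓) - 3056 = -11736*(-⅓) - 3056 = 3912 - 3056 = 856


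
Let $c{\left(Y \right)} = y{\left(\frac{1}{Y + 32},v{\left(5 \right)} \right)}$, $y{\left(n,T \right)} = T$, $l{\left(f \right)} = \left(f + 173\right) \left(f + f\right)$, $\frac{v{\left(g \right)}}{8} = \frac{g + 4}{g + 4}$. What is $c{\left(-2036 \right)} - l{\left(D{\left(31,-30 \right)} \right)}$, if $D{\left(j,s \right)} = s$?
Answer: $8588$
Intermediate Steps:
$v{\left(g \right)} = 8$ ($v{\left(g \right)} = 8 \frac{g + 4}{g + 4} = 8 \frac{4 + g}{4 + g} = 8 \cdot 1 = 8$)
$l{\left(f \right)} = 2 f \left(173 + f\right)$ ($l{\left(f \right)} = \left(173 + f\right) 2 f = 2 f \left(173 + f\right)$)
$c{\left(Y \right)} = 8$
$c{\left(-2036 \right)} - l{\left(D{\left(31,-30 \right)} \right)} = 8 - 2 \left(-30\right) \left(173 - 30\right) = 8 - 2 \left(-30\right) 143 = 8 - -8580 = 8 + 8580 = 8588$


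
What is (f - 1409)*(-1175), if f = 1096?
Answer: 367775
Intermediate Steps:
(f - 1409)*(-1175) = (1096 - 1409)*(-1175) = -313*(-1175) = 367775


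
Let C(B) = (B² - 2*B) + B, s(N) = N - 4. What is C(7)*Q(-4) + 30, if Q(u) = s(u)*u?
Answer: 1374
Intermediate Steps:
s(N) = -4 + N
Q(u) = u*(-4 + u) (Q(u) = (-4 + u)*u = u*(-4 + u))
C(B) = B² - B
C(7)*Q(-4) + 30 = (7*(-1 + 7))*(-4*(-4 - 4)) + 30 = (7*6)*(-4*(-8)) + 30 = 42*32 + 30 = 1344 + 30 = 1374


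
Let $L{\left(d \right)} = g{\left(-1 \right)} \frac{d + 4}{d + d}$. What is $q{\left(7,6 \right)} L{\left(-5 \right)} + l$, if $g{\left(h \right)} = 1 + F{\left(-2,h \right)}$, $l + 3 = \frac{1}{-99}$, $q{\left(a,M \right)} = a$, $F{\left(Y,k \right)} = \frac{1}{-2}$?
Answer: $- \frac{5267}{1980} \approx -2.6601$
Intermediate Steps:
$F{\left(Y,k \right)} = - \frac{1}{2}$
$l = - \frac{298}{99}$ ($l = -3 + \frac{1}{-99} = -3 - \frac{1}{99} = - \frac{298}{99} \approx -3.0101$)
$g{\left(h \right)} = \frac{1}{2}$ ($g{\left(h \right)} = 1 - \frac{1}{2} = \frac{1}{2}$)
$L{\left(d \right)} = \frac{4 + d}{4 d}$ ($L{\left(d \right)} = \frac{\left(d + 4\right) \frac{1}{d + d}}{2} = \frac{\left(4 + d\right) \frac{1}{2 d}}{2} = \frac{\frac{1}{2} \frac{1}{d} \left(4 + d\right)}{2} = \frac{4 + d}{4 d}$)
$q{\left(7,6 \right)} L{\left(-5 \right)} + l = 7 \frac{4 - 5}{4 \left(-5\right)} - \frac{298}{99} = 7 \cdot \frac{1}{4} \left(- \frac{1}{5}\right) \left(-1\right) - \frac{298}{99} = 7 \cdot \frac{1}{20} - \frac{298}{99} = \frac{7}{20} - \frac{298}{99} = - \frac{5267}{1980}$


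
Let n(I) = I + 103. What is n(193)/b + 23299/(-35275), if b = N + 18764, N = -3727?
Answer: -339905663/530430175 ≈ -0.64081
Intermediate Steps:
n(I) = 103 + I
b = 15037 (b = -3727 + 18764 = 15037)
n(193)/b + 23299/(-35275) = (103 + 193)/15037 + 23299/(-35275) = 296*(1/15037) + 23299*(-1/35275) = 296/15037 - 23299/35275 = -339905663/530430175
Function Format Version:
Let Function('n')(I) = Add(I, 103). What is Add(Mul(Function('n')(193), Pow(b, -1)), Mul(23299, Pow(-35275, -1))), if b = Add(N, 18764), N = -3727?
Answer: Rational(-339905663, 530430175) ≈ -0.64081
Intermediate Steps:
Function('n')(I) = Add(103, I)
b = 15037 (b = Add(-3727, 18764) = 15037)
Add(Mul(Function('n')(193), Pow(b, -1)), Mul(23299, Pow(-35275, -1))) = Add(Mul(Add(103, 193), Pow(15037, -1)), Mul(23299, Pow(-35275, -1))) = Add(Mul(296, Rational(1, 15037)), Mul(23299, Rational(-1, 35275))) = Add(Rational(296, 15037), Rational(-23299, 35275)) = Rational(-339905663, 530430175)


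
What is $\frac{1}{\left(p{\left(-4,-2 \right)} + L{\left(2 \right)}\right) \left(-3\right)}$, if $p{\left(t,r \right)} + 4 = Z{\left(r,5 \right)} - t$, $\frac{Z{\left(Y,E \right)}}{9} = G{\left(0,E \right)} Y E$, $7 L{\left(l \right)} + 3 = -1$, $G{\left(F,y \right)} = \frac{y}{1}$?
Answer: $\frac{7}{9462} \approx 0.0007398$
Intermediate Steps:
$G{\left(F,y \right)} = y$ ($G{\left(F,y \right)} = y 1 = y$)
$L{\left(l \right)} = - \frac{4}{7}$ ($L{\left(l \right)} = - \frac{3}{7} + \frac{1}{7} \left(-1\right) = - \frac{3}{7} - \frac{1}{7} = - \frac{4}{7}$)
$Z{\left(Y,E \right)} = 9 Y E^{2}$ ($Z{\left(Y,E \right)} = 9 E Y E = 9 Y E^{2}$)
$p{\left(t,r \right)} = -4 - t + 225 r$ ($p{\left(t,r \right)} = -4 + \left(9 r 5^{2} - t\right) = -4 + \left(9 r 25 - t\right) = -4 + \left(225 r - t\right) = -4 + \left(- t + 225 r\right) = -4 - t + 225 r$)
$\frac{1}{\left(p{\left(-4,-2 \right)} + L{\left(2 \right)}\right) \left(-3\right)} = \frac{1}{\left(\left(-4 - -4 + 225 \left(-2\right)\right) - \frac{4}{7}\right) \left(-3\right)} = \frac{1}{\left(\left(-4 + 4 - 450\right) - \frac{4}{7}\right) \left(-3\right)} = \frac{1}{\left(-450 - \frac{4}{7}\right) \left(-3\right)} = \frac{1}{\left(- \frac{3154}{7}\right) \left(-3\right)} = \frac{1}{\frac{9462}{7}} = \frac{7}{9462}$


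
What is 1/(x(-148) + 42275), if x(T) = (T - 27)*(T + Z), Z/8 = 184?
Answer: -1/189425 ≈ -5.2791e-6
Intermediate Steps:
Z = 1472 (Z = 8*184 = 1472)
x(T) = (-27 + T)*(1472 + T) (x(T) = (T - 27)*(T + 1472) = (-27 + T)*(1472 + T))
1/(x(-148) + 42275) = 1/((-39744 + (-148)**2 + 1445*(-148)) + 42275) = 1/((-39744 + 21904 - 213860) + 42275) = 1/(-231700 + 42275) = 1/(-189425) = -1/189425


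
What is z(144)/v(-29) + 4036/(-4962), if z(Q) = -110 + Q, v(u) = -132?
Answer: -19485/18194 ≈ -1.0710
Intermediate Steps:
z(144)/v(-29) + 4036/(-4962) = (-110 + 144)/(-132) + 4036/(-4962) = 34*(-1/132) + 4036*(-1/4962) = -17/66 - 2018/2481 = -19485/18194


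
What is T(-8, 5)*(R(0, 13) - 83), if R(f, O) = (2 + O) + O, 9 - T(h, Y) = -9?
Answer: -990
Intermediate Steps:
T(h, Y) = 18 (T(h, Y) = 9 - 1*(-9) = 9 + 9 = 18)
R(f, O) = 2 + 2*O
T(-8, 5)*(R(0, 13) - 83) = 18*((2 + 2*13) - 83) = 18*((2 + 26) - 83) = 18*(28 - 83) = 18*(-55) = -990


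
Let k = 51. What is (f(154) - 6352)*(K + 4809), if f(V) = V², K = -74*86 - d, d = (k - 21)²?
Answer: -42628620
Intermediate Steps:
d = 900 (d = (51 - 21)² = 30² = 900)
K = -7264 (K = -74*86 - 1*900 = -6364 - 900 = -7264)
(f(154) - 6352)*(K + 4809) = (154² - 6352)*(-7264 + 4809) = (23716 - 6352)*(-2455) = 17364*(-2455) = -42628620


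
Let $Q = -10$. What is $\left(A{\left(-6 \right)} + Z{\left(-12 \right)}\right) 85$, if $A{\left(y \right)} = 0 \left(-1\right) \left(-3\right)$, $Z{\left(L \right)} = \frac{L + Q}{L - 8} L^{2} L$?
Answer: $-161568$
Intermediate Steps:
$Z{\left(L \right)} = \frac{L^{3} \left(-10 + L\right)}{-8 + L}$ ($Z{\left(L \right)} = \frac{L - 10}{L - 8} L^{2} L = \frac{-10 + L}{-8 + L} L^{2} L = \frac{L^{2} \left(-10 + L\right)}{-8 + L} L = \frac{L^{3} \left(-10 + L\right)}{-8 + L}$)
$A{\left(y \right)} = 0$ ($A{\left(y \right)} = 0 \left(-3\right) = 0$)
$\left(A{\left(-6 \right)} + Z{\left(-12 \right)}\right) 85 = \left(0 + \frac{\left(-12\right)^{3} \left(-10 - 12\right)}{-8 - 12}\right) 85 = \left(0 - 1728 \frac{1}{-20} \left(-22\right)\right) 85 = \left(0 - \left(- \frac{432}{5}\right) \left(-22\right)\right) 85 = \left(0 - \frac{9504}{5}\right) 85 = \left(- \frac{9504}{5}\right) 85 = -161568$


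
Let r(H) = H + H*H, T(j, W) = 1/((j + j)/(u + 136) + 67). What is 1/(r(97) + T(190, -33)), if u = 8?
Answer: 2507/23831578 ≈ 0.00010520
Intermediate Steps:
T(j, W) = 1/(67 + j/72) (T(j, W) = 1/((j + j)/(8 + 136) + 67) = 1/((2*j)/144 + 67) = 1/((2*j)*(1/144) + 67) = 1/(j/72 + 67) = 1/(67 + j/72))
r(H) = H + H**2
1/(r(97) + T(190, -33)) = 1/(97*(1 + 97) + 72/(4824 + 190)) = 1/(97*98 + 72/5014) = 1/(9506 + 72*(1/5014)) = 1/(9506 + 36/2507) = 1/(23831578/2507) = 2507/23831578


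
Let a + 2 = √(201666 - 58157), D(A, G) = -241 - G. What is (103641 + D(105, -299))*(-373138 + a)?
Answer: -38694244860 + 103699*√143509 ≈ -3.8655e+10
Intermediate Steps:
a = -2 + √143509 (a = -2 + √(201666 - 58157) = -2 + √143509 ≈ 376.83)
(103641 + D(105, -299))*(-373138 + a) = (103641 + (-241 - 1*(-299)))*(-373138 + (-2 + √143509)) = (103641 + (-241 + 299))*(-373140 + √143509) = (103641 + 58)*(-373140 + √143509) = 103699*(-373140 + √143509) = -38694244860 + 103699*√143509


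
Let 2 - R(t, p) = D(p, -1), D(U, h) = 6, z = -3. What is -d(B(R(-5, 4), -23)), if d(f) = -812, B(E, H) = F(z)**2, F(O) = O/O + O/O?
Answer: 812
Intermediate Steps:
F(O) = 2 (F(O) = 1 + 1 = 2)
R(t, p) = -4 (R(t, p) = 2 - 1*6 = 2 - 6 = -4)
B(E, H) = 4 (B(E, H) = 2**2 = 4)
-d(B(R(-5, 4), -23)) = -1*(-812) = 812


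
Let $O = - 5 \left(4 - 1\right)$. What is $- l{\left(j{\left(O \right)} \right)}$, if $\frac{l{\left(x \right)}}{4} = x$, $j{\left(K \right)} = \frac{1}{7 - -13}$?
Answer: $- \frac{1}{5} \approx -0.2$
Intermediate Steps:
$O = -15$ ($O = \left(-5\right) 3 = -15$)
$j{\left(K \right)} = \frac{1}{20}$ ($j{\left(K \right)} = \frac{1}{7 + 13} = \frac{1}{20}$)
$l{\left(x \right)} = 4 x$
$- l{\left(j{\left(O \right)} \right)} = - \frac{4}{20} = \left(-1\right) \frac{1}{5} = - \frac{1}{5}$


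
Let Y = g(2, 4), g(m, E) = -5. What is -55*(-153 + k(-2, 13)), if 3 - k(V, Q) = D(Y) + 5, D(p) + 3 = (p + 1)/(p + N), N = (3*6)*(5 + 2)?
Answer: 91940/11 ≈ 8358.2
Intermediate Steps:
Y = -5
N = 126 (N = 18*7 = 126)
D(p) = -3 + (1 + p)/(126 + p) (D(p) = -3 + (p + 1)/(p + 126) = -3 + (1 + p)/(126 + p))
k(V, Q) = 125/121 (k(V, Q) = 3 - ((-377 - 2*(-5))/(126 - 5) + 5) = 3 - ((-377 + 10)/121 + 5) = 3 - ((1/121)*(-367) + 5) = 3 - (-367/121 + 5) = 3 - 1*238/121 = 3 - 238/121 = 125/121)
-55*(-153 + k(-2, 13)) = -55*(-153 + 125/121) = -55*(-18388/121) = 91940/11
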